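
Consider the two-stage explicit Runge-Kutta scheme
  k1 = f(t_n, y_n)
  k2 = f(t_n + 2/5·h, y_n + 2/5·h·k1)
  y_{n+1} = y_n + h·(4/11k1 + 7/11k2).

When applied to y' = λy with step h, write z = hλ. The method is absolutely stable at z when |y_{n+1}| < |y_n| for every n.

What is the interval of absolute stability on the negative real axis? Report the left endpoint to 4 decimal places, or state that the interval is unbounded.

On y'=λy, z=hλ:
  k1=λy_n ⇒ h·k1=z·y_n;  k2=λ(1+2/5z)y_n ⇒ h·k2=z(1+2/5z)y_n
  y_{n+1}/y_n = 1 + 4/11z + 7/11z(1+2/5z) = 1 + z + 14/55z²
  ⇒ R(z) = 1 + z + 14/55z².

Solve |R(x)|<1 on ℝ⁻.
x=-1.38: |R|=0.1048
R=1: x+14/55x²=0 ⇒ x=−55/14=-3.9286; min R=1−1/(4·14/55)=0.0179>−1
Confirm numerically:
  x=-3.032: |R|=0.30804 <1
  x=-2.841: |R|=0.21351 <1
  x=-1.613: |R|=0.04927 <1
  x=-4.461: |R|=1.60459 >1
  x=-4.449: |R|=1.58937 >1
So |R|<1 on (-3.9286, 0).

(-3.9286, 0).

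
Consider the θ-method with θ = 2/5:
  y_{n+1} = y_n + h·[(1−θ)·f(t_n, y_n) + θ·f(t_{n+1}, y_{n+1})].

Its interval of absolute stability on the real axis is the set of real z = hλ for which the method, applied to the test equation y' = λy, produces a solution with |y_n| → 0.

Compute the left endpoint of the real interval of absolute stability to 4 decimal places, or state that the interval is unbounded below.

Set f=λy, z=hλ:
  y_{n+1} = y_n + z·[3/5·y_n + 2/5·y_{n+1}] ⇒ (1 − 2/5z)y_{n+1} = (1 + 3/5z)y_n
  so R(z) = (1 + 3/5z)/(1 − 2/5z).

Need |R(x)|<1, x<0.
x=-1.46: |R|=0.0783
R=−1: 1+3/5x = −1+2/5x ⇒ -1/5x=2 ⇒ x=2/(-1/5)=-10.0000
Confirm numerically:
  x=-9.802: |R|=0.99195 <1
  x=-9.700: |R|=0.98770 <1
  x=-9.466: |R|=0.97769 <1
  x=-10.556: |R|=1.02129 >1
  x=-10.396: |R|=1.01535 >1
So |R|<1 on (-10.0000, 0).

left endpoint -10.0000.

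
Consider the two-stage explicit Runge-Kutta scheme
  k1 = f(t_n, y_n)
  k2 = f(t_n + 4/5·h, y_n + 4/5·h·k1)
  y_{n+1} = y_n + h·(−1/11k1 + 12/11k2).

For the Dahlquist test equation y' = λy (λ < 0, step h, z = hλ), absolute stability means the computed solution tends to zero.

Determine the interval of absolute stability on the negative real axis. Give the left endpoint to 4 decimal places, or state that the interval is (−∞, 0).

z∈(-1.1458,0).

Set f=λy, z=hλ:
  k1=λy_n ⇒ h·k1=z·y_n;  k2=λ(1+4/5z)y_n ⇒ h·k2=z(1+4/5z)y_n
  y_{n+1}/y_n = 1 − 1/11z + 12/11z(1+4/5z) = 1 + z + 48/55z²
  Hence R(z) = 1 + z + 48/55z².

Boundary: |R(x)|=1, x<0.
x=-1.43: |R|=1.3546
R=1: x+48/55x²=0 ⇒ x=−55/48=-1.1458; min R=1−1/(4·48/55)=0.7135>−1
Confirm numerically:
  x=-1.051: |R|=0.91302 <1
  x=-0.569: |R|=0.71356 <1
  x=-0.532: |R|=0.71500 <1
  x=-1.716: |R|=1.85388 >1
  x=-1.581: |R|=1.60044 >1
  x=-1.282: |R|=1.15235 >1
Stable set (-1.1458, 0).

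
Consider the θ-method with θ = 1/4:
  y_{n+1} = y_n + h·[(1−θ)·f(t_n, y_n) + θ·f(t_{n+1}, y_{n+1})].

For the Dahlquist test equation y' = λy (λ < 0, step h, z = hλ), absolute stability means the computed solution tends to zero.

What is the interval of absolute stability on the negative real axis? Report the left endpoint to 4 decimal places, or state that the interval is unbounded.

z∈(-4.0000,0).

With y'=λy (z=hλ):
  y_{n+1} = y_n + z·[3/4·y_n + 1/4·y_{n+1}] ⇒ (1 − 1/4z)y_{n+1} = (1 + 3/4z)y_n
  ⇒ R(z) = (1 + 3/4z)/(1 − 1/4z).

Boundary: |R(x)|=1, x<0.
x=-0.86: |R|=0.2922
R=−1: 1+3/4x = −1+1/4x ⇒ -1/2x=2 ⇒ x=2/(-1/2)=-4.0000
Confirm numerically:
  x=-3.924: |R|=0.98082 <1
  x=-1.841: |R|=0.26074 <1
  x=-1.679: |R|=0.18260 <1
  x=-4.513: |R|=1.12052 >1
  x=-4.033: |R|=1.00822 >1
Stable set (-4.0000, 0).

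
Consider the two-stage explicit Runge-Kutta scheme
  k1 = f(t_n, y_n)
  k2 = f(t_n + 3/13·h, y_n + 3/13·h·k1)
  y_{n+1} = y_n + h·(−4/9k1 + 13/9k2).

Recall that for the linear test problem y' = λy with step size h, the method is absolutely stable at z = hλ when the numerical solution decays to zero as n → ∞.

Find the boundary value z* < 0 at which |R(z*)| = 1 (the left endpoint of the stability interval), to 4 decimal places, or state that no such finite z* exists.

Set f=λy, z=hλ:
  k1=λy_n ⇒ h·k1=z·y_n;  k2=λ(1+3/13z)y_n ⇒ h·k2=z(1+3/13z)y_n
  y_{n+1}/y_n = 1 − 4/9z + 13/9z(1+3/13z) = 1 + z + 1/3z²
  ⇒ R(z) = 1 + z + 1/3z².

Boundary: |R(x)|=1, x<0.
x=-0.76: |R|=0.4325
R=1: x+1/3x²=0 ⇒ x=−3=-3.0000; min R=1−1/(4·1/3)=0.2500>−1
Confirm numerically:
  x=-2.691: |R|=0.72283 <1
  x=-2.125: |R|=0.38021 <1
  x=-1.731: |R|=0.26779 <1
  x=-1.606: |R|=0.25375 <1
  x=-3.307: |R|=1.33842 >1
  x=-3.087: |R|=1.08952 >1
Interval (-3.0000, 0).

z* = -3.0000.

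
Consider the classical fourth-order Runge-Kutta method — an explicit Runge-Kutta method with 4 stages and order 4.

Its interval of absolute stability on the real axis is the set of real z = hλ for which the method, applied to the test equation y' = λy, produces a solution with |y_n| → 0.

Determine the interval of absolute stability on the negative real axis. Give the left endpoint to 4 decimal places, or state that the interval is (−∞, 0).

With y'=λy (z=hλ):
  order 4, 4-stage ⇒ R(z)=1+z+z^2/2+z^3/6+z^4/24
  (e.g. R(-0.53)=0.58892, |R|=0.58892)

Find x<0 with |R(x)|<1.
x=-0.53: |R|=0.5889
|R(-2.36)|=0.5266 |R(-1)|=0.3750 |R(-0.61)|=0.5440
Bisect:
  x_lo=-3.3316 |R|=2.1883  x_hi=-0.2564 |R|=0.7738
  mid=-1.79402 |R|=0.28451 →hi
  mid=-2.56281 |R|=0.71321 →hi
  mid=-2.94721 |R|=1.27286 →lo
  mid=-2.75501 |R|=0.95530 →hi
  mid=-2.85111 |R|=1.10385 →lo
  mid=-2.80306 |R|=1.02712 →lo
  mid=-2.77904 |R|=0.99061 →hi
  mid=-2.79105 |R|=1.00871 →lo
  ...
  [-2.78542,-2.78523] ⇒ x*=-2.7853
Stable set (-2.7853, 0).

(-2.7853, 0).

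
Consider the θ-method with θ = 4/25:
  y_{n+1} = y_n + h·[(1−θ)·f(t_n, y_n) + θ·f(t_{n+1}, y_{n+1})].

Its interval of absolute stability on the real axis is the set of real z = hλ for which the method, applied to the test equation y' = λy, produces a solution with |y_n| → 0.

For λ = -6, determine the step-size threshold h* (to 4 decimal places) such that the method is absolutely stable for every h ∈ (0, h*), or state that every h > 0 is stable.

(-2.9412,0); λ=-6 ⇒ h* = (50/17)/6 = 0.4902.

On y'=λy, z=hλ:
  y_{n+1} = y_n + z·[21/25·y_n + 4/25·y_{n+1}] ⇒ (1 − 4/25z)y_{n+1} = (1 + 21/25z)y_n
  so R(z) = (1 + 21/25z)/(1 − 4/25z).

Find x<0 with |R(x)|<1.
x=-1.24: |R|=0.0347
R=−1: 1+21/25x = −1+4/25x ⇒ -17/25x=2 ⇒ x=2/(-17/25)=-2.9412
Confirm numerically:
  x=-2.133: |R|=0.59027 <1
  x=-1.893: |R|=0.45294 <1
  x=-1.652: |R|=0.30663 <1
  x=-3.300: |R|=1.15969 >1
  x=-3.088: |R|=1.06682 >1
  x=-3.058: |R|=1.05334 >1
So |R|<1 on (-2.9412, 0).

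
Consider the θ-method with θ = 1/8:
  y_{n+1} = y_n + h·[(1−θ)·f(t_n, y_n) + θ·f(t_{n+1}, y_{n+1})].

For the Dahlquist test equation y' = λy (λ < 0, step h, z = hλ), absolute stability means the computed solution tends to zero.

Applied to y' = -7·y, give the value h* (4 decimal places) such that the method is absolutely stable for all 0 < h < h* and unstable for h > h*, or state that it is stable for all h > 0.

(-2.6667,0); λ=-7 ⇒ h* = (8/3)/7 = 0.3810.

Set f=λy, z=hλ:
  y_{n+1} = y_n + z·[7/8·y_n + 1/8·y_{n+1}] ⇒ (1 − 1/8z)y_{n+1} = (1 + 7/8z)y_n
  R(z) = (1 + 7/8z)/(1 − 1/8z).

Solve |R(x)|<1 on ℝ⁻.
x=-1.36: |R|=0.1624
R=−1: 1+7/8x = −1+1/8x ⇒ -3/4x=2 ⇒ x=2/(-3/4)=-2.6667
Confirm numerically:
  x=-2.483: |R|=0.89488 <1
  x=-2.437: |R|=0.86797 <1
  x=-2.389: |R|=0.83964 <1
  x=-2.976: |R|=1.16910 >1
  x=-2.755: |R|=1.04928 >1
Stable set (-2.6667, 0).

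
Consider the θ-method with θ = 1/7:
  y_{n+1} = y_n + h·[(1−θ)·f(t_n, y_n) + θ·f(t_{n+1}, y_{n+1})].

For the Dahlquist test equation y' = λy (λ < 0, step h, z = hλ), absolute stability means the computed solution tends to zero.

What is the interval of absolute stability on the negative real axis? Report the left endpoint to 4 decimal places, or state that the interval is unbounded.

z∈(-2.8000,0).

Test eqn y'=λy, z=hλ:
  y_{n+1} = y_n + z·[6/7·y_n + 1/7·y_{n+1}] ⇒ (1 − 1/7z)y_{n+1} = (1 + 6/7z)y_n
  so R(z) = (1 + 6/7z)/(1 − 1/7z).

Find x<0 with |R(x)|<1.
x=-1.38: |R|=0.1527
R=−1: 1+6/7x = −1+1/7x ⇒ -5/7x=2 ⇒ x=2/(-5/7)=-2.8000
Confirm numerically:
  x=-1.758: |R|=0.40512 <1
  x=-1.582: |R|=0.29038 <1
  x=-1.481: |R|=0.22238 <1
  x=-3.309: |R|=1.24687 >1
  x=-3.130: |R|=1.16288 >1
  x=-3.045: |R|=1.12195 >1
Interval (-2.8000, 0).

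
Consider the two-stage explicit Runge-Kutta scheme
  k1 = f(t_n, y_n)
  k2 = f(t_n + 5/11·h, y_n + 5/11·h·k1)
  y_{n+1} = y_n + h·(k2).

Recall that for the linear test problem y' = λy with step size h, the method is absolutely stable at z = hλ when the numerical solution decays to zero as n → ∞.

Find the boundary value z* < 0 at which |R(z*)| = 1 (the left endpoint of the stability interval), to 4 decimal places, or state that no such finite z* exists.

z* = -2.2000.

On y'=λy, z=hλ:
  k1=λy_n ⇒ h·k1=z·y_n;  k2=λ(1+5/11z)y_n ⇒ h·k2=z(1+5/11z)y_n
  y_{n+1}/y_n = 1 + z(1+5/11z) = 1 + z + 5/11z²
  R(z) = 1 + z + 5/11z².

Solve |R(x)|<1 on ℝ⁻.
x=-0.67: |R|=0.5340
R=1: x+5/11x²=0 ⇒ x=−11/5=-2.2000; min R=1−1/(4·5/11)=0.4500>−1
Confirm numerically:
  x=-2.015: |R|=0.83056 <1
  x=-1.884: |R|=0.72939 <1
  x=-1.670: |R|=0.59768 <1
  x=-1.608: |R|=0.56730 <1
  x=-2.633: |R|=1.51822 >1
  x=-2.501: |R|=1.34218 >1
  x=-2.430: |R|=1.25405 >1
Stable set (-2.2000, 0).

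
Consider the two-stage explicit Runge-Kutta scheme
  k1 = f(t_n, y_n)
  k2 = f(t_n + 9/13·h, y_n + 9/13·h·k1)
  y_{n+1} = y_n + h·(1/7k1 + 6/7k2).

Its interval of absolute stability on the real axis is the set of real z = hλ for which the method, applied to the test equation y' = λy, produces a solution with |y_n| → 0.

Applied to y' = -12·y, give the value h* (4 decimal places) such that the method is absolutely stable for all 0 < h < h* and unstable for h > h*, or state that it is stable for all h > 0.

(-1.6852,0); λ=-12 ⇒ h* = (91/54)/12 = 0.1404.

Test eqn y'=λy, z=hλ:
  k1=λy_n ⇒ h·k1=z·y_n;  k2=λ(1+9/13z)y_n ⇒ h·k2=z(1+9/13z)y_n
  y_{n+1}/y_n = 1 + 1/7z + 6/7z(1+9/13z) = 1 + z + 54/91z²
  Hence R(z) = 1 + z + 54/91z².

Need |R(x)|<1, x<0.
x=-1.65: |R|=0.9655
R=1: x+54/91x²=0 ⇒ x=−91/54=-1.6852; min R=1−1/(4·54/91)=0.5787>−1
Confirm numerically:
  x=-1.023: |R|=0.59802 <1
  x=-0.836: |R|=0.57873 <1
  x=-0.785: |R|=0.58067 <1
  x=-2.285: |R|=1.81331 >1
  x=-2.206: |R|=1.68178 >1
  x=-1.823: |R|=1.14909 >1
So |R|<1 on (-1.6852, 0).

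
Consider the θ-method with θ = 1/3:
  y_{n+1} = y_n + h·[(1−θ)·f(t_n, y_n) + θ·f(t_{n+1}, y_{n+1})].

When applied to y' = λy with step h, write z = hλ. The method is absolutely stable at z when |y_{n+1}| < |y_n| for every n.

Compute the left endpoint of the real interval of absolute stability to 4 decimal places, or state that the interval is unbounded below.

z* = -6.0000.

Set f=λy, z=hλ:
  y_{n+1} = y_n + z·[2/3·y_n + 1/3·y_{n+1}] ⇒ (1 − 1/3z)y_{n+1} = (1 + 2/3z)y_n
  R(z) = (1 + 2/3z)/(1 − 1/3z).

Find x<0 with |R(x)|<1.
x=-0.79: |R|=0.3747
R=−1: 1+2/3x = −1+1/3x ⇒ -1/3x=2 ⇒ x=2/(-1/3)=-6.0000
Confirm numerically:
  x=-4.071: |R|=0.72720 <1
  x=-3.692: |R|=0.65511 <1
  x=-3.641: |R|=0.64478 <1
  x=-3.547: |R|=0.62532 <1
  x=-6.427: |R|=1.04530 >1
  x=-6.140: |R|=1.01532 >1
Interval (-6.0000, 0).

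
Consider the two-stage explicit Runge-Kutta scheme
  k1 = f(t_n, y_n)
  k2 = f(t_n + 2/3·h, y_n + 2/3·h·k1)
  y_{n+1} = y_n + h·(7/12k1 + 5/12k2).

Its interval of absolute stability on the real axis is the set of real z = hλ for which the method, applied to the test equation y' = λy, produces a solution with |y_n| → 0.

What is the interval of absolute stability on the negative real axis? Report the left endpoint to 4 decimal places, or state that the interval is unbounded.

z∈(-3.6000,0).

With y'=λy (z=hλ):
  k1=λy_n ⇒ h·k1=z·y_n;  k2=λ(1+2/3z)y_n ⇒ h·k2=z(1+2/3z)y_n
  y_{n+1}/y_n = 1 + 7/12z + 5/12z(1+2/3z) = 1 + z + 5/18z²
  ⇒ R(z) = 1 + z + 5/18z².

Boundary: |R(x)|=1, x<0.
x=-0.62: |R|=0.4868
R=1: x+5/18x²=0 ⇒ x=−18/5=-3.6000; min R=1−1/(4·5/18)=0.1000>−1
Confirm numerically:
  x=-2.007: |R|=0.11190 <1
  x=-1.991: |R|=0.11013 <1
  x=-1.979: |R|=0.10890 <1
  x=-1.809: |R|=0.10002 <1
  x=-4.070: |R|=1.53136 >1
  x=-3.974: |R|=1.41285 >1
  x=-3.674: |R|=1.07552 >1
Interval (-3.6000, 0).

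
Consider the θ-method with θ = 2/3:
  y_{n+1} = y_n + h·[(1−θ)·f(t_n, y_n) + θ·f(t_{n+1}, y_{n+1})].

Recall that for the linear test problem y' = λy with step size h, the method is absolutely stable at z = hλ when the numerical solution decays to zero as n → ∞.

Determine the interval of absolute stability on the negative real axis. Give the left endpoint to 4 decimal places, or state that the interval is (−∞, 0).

interval (−∞, 0).

Test eqn y'=λy, z=hλ:
  y_{n+1} = y_n + z·[1/3·y_n + 2/3·y_{n+1}] ⇒ (1 − 2/3z)y_{n+1} = (1 + 1/3z)y_n
  ⇒ R(z) = (1 + 1/3z)/(1 − 2/3z).

Find x<0 with |R(x)|<1.
x=-0.87: |R|=0.4494
x=-2: |R|=0.1429
x=-10: |R|=0.3043
x=-100: |R|=0.4778
θ=2/3≥1/2 ⇒ |1+1/3x|<|1−2/3x| ∀x<0 ⇒ stable on all of ℝ⁻.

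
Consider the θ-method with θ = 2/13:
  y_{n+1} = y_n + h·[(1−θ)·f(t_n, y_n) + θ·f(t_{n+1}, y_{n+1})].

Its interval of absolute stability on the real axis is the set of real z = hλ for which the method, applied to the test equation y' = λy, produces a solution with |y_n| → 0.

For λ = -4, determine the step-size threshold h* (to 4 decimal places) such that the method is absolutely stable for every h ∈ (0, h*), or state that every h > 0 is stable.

Set f=λy, z=hλ:
  y_{n+1} = y_n + z·[11/13·y_n + 2/13·y_{n+1}] ⇒ (1 − 2/13z)y_{n+1} = (1 + 11/13z)y_n
  Hence R(z) = (1 + 11/13z)/(1 − 2/13z).

Need |R(x)|<1, x<0.
x=-0.8: |R|=0.2877
R=−1: 1+11/13x = −1+2/13x ⇒ -9/13x=2 ⇒ x=2/(-9/13)=-2.8889
Confirm numerically:
  x=-2.310: |R|=0.70431 <1
  x=-1.894: |R|=0.46664 <1
  x=-1.784: |R|=0.39981 <1
  x=-3.313: |R|=1.19449 >1
  x=-3.225: |R|=1.15553 >1
  x=-3.088: |R|=1.09345 >1
Stable set (-2.8889, 0).

(-2.8889,0); λ=-4 ⇒ h* = (26/9)/4 = 0.7222.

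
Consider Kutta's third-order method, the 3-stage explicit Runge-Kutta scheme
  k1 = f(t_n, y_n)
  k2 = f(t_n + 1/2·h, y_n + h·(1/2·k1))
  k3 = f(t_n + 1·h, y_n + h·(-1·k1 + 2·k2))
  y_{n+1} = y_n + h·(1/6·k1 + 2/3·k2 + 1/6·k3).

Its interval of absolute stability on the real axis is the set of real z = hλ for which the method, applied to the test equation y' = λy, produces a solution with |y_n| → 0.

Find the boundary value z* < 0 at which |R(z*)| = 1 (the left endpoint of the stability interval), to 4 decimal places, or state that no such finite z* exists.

left endpoint -2.5127.

With y'=λy (z=hλ):
  order 3, 3-stage ⇒ R(z)=1+z+z^2/2+z^3/6
  (e.g. R(-0.36)=0.69702, |R|=0.69702)

Solve |R(x)|<1 on ℝ⁻.
x=-0.36: |R|=0.6970
|R(-2.52)|=1.0120 |R(-2.47)|=0.9311 |R(-0.6)|=0.5440
Bisect:
  x_lo=-2.9987 |R|=1.9967  x_hi=-0.3705 |R|=0.6897
  mid=-1.68457 |R|=0.06242 →hi
  mid=-2.34162 |R|=0.73995 →hi
  mid=-2.67015 |R|=1.27819 →lo
  mid=-2.50589 |R|=0.98876 →hi
  mid=-2.58802 |R|=1.12812 →lo
  mid=-2.54695 |R|=1.05713 →lo
  mid=-2.52642 |R|=1.02262 →lo
  mid=-2.51615 |R|=1.00561 →lo
  ...
  [-2.51278,-2.51262] ⇒ x*=-2.5127
Interval (-2.5127, 0).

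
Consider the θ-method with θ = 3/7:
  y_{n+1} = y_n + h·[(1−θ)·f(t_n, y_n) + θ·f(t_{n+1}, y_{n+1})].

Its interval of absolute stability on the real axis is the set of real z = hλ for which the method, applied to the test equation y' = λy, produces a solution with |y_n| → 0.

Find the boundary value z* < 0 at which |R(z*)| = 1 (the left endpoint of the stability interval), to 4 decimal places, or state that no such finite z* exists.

With y'=λy (z=hλ):
  y_{n+1} = y_n + z·[4/7·y_n + 3/7·y_{n+1}] ⇒ (1 − 3/7z)y_{n+1} = (1 + 4/7z)y_n
  R(z) = (1 + 4/7z)/(1 − 3/7z).

Find x<0 with |R(x)|<1.
x=-1.53: |R|=0.0759
R=−1: 1+4/7x = −1+3/7x ⇒ -1/7x=2 ⇒ x=2/(-1/7)=-14.0000
Confirm numerically:
  x=-10.843: |R|=0.92013 <1
  x=-9.394: |R|=0.86908 <1
  x=-8.466: |R|=0.82919 <1
  x=-14.345: |R|=1.00690 >1
  x=-14.075: |R|=1.00152 >1
So |R|<1 on (-14.0000, 0).

z* = -14.0000.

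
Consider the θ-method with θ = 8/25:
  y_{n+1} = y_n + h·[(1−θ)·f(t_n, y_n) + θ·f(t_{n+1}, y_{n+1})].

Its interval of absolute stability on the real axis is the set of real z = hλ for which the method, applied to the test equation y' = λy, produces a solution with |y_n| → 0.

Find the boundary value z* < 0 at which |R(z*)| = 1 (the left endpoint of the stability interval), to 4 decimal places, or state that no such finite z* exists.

Test eqn y'=λy, z=hλ:
  y_{n+1} = y_n + z·[17/25·y_n + 8/25·y_{n+1}] ⇒ (1 − 8/25z)y_{n+1} = (1 + 17/25z)y_n
  Hence R(z) = (1 + 17/25z)/(1 − 8/25z).

Find x<0 with |R(x)|<1.
x=-0.53: |R|=0.5469
R=−1: 1+17/25x = −1+8/25x ⇒ -9/25x=2 ⇒ x=2/(-9/25)=-5.5556
Confirm numerically:
  x=-4.802: |R|=0.89306 <1
  x=-4.741: |R|=0.88350 <1
  x=-4.636: |R|=0.86671 <1
  x=-3.310: |R|=0.60742 <1
  x=-5.954: |R|=1.04937 >1
  x=-5.871: |R|=1.03945 >1
  x=-5.825: |R|=1.03387 >1
Stable set (-5.5556, 0).

z* = -5.5556.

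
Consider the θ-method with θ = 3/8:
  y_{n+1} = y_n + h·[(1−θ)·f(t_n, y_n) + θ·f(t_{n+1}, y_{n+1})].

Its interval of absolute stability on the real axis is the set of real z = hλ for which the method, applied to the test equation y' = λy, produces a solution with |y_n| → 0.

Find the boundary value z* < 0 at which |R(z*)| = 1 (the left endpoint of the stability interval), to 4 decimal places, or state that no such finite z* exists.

left endpoint -8.0000.

Set f=λy, z=hλ:
  y_{n+1} = y_n + z·[5/8·y_n + 3/8·y_{n+1}] ⇒ (1 − 3/8z)y_{n+1} = (1 + 5/8z)y_n
  so R(z) = (1 + 5/8z)/(1 − 3/8z).

Find x<0 with |R(x)|<1.
x=-0.3: |R|=0.7303
R=−1: 1+5/8x = −1+3/8x ⇒ -1/4x=2 ⇒ x=2/(-1/4)=-8.0000
Confirm numerically:
  x=-6.880: |R|=0.92179 <1
  x=-6.066: |R|=0.85236 <1
  x=-5.846: |R|=0.83131 <1
  x=-8.517: |R|=1.03082 >1
  x=-8.179: |R|=1.01100 >1
  x=-8.154: |R|=1.00949 >1
Stable set (-8.0000, 0).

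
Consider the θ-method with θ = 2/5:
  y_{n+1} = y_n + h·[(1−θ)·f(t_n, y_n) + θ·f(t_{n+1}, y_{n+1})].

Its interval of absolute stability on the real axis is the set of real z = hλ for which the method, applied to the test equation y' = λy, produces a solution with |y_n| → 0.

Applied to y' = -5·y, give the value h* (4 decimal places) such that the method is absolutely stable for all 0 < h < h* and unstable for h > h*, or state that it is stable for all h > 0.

(-10.0000,0); λ=-5 ⇒ h* = (10)/5 = 2.0000.

On y'=λy, z=hλ:
  y_{n+1} = y_n + z·[3/5·y_n + 2/5·y_{n+1}] ⇒ (1 − 2/5z)y_{n+1} = (1 + 3/5z)y_n
  R(z) = (1 + 3/5z)/(1 − 2/5z).

Find x<0 with |R(x)|<1.
x=-1.79: |R|=0.0431
R=−1: 1+3/5x = −1+2/5x ⇒ -1/5x=2 ⇒ x=2/(-1/5)=-10.0000
Confirm numerically:
  x=-7.302: |R|=0.86238 <1
  x=-6.128: |R|=0.77561 <1
  x=-5.499: |R|=0.71865 <1
  x=-4.063: |R|=0.54769 <1
  x=-10.425: |R|=1.01644 >1
  x=-10.110: |R|=1.00436 >1
Stable set (-10.0000, 0).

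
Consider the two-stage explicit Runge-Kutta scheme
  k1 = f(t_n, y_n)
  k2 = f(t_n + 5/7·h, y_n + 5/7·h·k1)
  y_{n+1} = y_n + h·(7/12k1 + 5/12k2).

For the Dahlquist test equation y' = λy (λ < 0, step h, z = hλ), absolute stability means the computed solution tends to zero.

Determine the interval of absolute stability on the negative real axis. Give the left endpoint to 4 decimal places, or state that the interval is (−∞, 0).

z∈(-3.3600,0).

On y'=λy, z=hλ:
  k1=λy_n ⇒ h·k1=z·y_n;  k2=λ(1+5/7z)y_n ⇒ h·k2=z(1+5/7z)y_n
  y_{n+1}/y_n = 1 + 7/12z + 5/12z(1+5/7z) = 1 + z + 25/84z²
  so R(z) = 1 + z + 25/84z².

Need |R(x)|<1, x<0.
x=-0.57: |R|=0.5267
R=1: x+25/84x²=0 ⇒ x=−84/25=-3.3600; min R=1−1/(4·25/84)=0.1600>−1
Confirm numerically:
  x=-2.875: |R|=0.58501 <1
  x=-2.628: |R|=0.42747 <1
  x=-2.465: |R|=0.34340 <1
  x=-1.552: |R|=0.16488 <1
  x=-3.804: |R|=1.50267 >1
  x=-3.760: |R|=1.44762 >1
  x=-3.668: |R|=1.33623 >1
Interval (-3.3600, 0).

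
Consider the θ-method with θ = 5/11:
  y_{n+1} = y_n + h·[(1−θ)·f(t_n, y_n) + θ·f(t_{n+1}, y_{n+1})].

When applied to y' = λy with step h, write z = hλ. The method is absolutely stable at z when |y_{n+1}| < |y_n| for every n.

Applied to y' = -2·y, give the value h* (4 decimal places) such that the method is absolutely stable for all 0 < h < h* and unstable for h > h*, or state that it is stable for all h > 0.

(-22.0000,0); λ=-2 ⇒ h* = (22)/2 = 11.0000.

Test eqn y'=λy, z=hλ:
  y_{n+1} = y_n + z·[6/11·y_n + 5/11·y_{n+1}] ⇒ (1 − 5/11z)y_{n+1} = (1 + 6/11z)y_n
  so R(z) = (1 + 6/11z)/(1 − 5/11z).

Find x<0 with |R(x)|<1.
x=-1.01: |R|=0.3078
R=−1: 1+6/11x = −1+5/11x ⇒ -1/11x=2 ⇒ x=2/(-1/11)=-22.0000
Confirm numerically:
  x=-16.952: |R|=0.94728 <1
  x=-14.374: |R|=0.90798 <1
  x=-14.229: |R|=0.90540 <1
  x=-9.097: |R|=0.77157 <1
  x=-22.595: |R|=1.00480 >1
  x=-22.355: |R|=1.00289 >1
  x=-22.198: |R|=1.00162 >1
Interval (-22.0000, 0).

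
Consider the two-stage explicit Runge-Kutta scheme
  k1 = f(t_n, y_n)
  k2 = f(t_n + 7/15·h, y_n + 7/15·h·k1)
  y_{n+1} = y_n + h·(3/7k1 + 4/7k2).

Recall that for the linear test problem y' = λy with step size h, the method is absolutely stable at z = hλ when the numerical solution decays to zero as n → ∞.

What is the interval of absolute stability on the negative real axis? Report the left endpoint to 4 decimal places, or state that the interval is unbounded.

z∈(-3.7500,0).

Set f=λy, z=hλ:
  k1=λy_n ⇒ h·k1=z·y_n;  k2=λ(1+7/15z)y_n ⇒ h·k2=z(1+7/15z)y_n
  y_{n+1}/y_n = 1 + 3/7z + 4/7z(1+7/15z) = 1 + z + 4/15z²
  so R(z) = 1 + z + 4/15z².

Find x<0 with |R(x)|<1.
x=-0.56: |R|=0.5236
R=1: x+4/15x²=0 ⇒ x=−15/4=-3.7500; min R=1−1/(4·4/15)=0.0625>−1
Confirm numerically:
  x=-3.315: |R|=0.61546 <1
  x=-1.987: |R|=0.06585 <1
  x=-1.739: |R|=0.06743 <1
  x=-4.144: |R|=1.43540 >1
  x=-4.103: |R|=1.38623 >1
  x=-3.830: |R|=1.08171 >1
Stable set (-3.7500, 0).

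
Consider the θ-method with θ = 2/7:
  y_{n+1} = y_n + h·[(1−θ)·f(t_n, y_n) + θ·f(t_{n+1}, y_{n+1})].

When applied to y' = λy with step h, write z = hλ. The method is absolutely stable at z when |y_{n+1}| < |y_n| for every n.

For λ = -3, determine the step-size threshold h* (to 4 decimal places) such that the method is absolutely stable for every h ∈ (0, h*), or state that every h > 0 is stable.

On y'=λy, z=hλ:
  y_{n+1} = y_n + z·[5/7·y_n + 2/7·y_{n+1}] ⇒ (1 − 2/7z)y_{n+1} = (1 + 5/7z)y_n
  ⇒ R(z) = (1 + 5/7z)/(1 − 2/7z).

Boundary: |R(x)|=1, x<0.
x=-1.19: |R|=0.1119
R=−1: 1+5/7x = −1+2/7x ⇒ -3/7x=2 ⇒ x=2/(-3/7)=-4.6667
Confirm numerically:
  x=-3.571: |R|=0.76757 <1
  x=-3.359: |R|=0.71403 <1
  x=-2.861: |R|=0.57420 <1
  x=-2.699: |R|=0.52387 <1
  x=-4.920: |R|=1.04513 >1
  x=-4.839: |R|=1.03100 >1
Interval (-4.6667, 0).

(-4.6667,0); λ=-3 ⇒ h* = (14/3)/3 = 1.5556.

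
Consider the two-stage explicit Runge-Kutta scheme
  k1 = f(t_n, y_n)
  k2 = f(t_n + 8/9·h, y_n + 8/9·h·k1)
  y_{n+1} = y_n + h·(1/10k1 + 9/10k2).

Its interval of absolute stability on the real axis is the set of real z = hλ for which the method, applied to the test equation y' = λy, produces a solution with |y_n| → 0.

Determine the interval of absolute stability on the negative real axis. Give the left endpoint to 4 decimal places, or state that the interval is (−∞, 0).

With y'=λy (z=hλ):
  k1=λy_n ⇒ h·k1=z·y_n;  k2=λ(1+8/9z)y_n ⇒ h·k2=z(1+8/9z)y_n
  y_{n+1}/y_n = 1 + 1/10z + 9/10z(1+8/9z) = 1 + z + 4/5z²
  ⇒ R(z) = 1 + z + 4/5z².

Find x<0 with |R(x)|<1.
x=-0.7: |R|=0.6920
R=1: x+4/5x²=0 ⇒ x=−5/4=-1.2500; min R=1−1/(4·4/5)=0.6875>−1
Confirm numerically:
  x=-1.215: |R|=0.96598 <1
  x=-0.916: |R|=0.75524 <1
  x=-0.700: |R|=0.69200 <1
  x=-0.624: |R|=0.68750 <1
  x=-1.695: |R|=1.60342 >1
  x=-1.570: |R|=1.40192 >1
Stable set (-1.2500, 0).

(-1.2500, 0).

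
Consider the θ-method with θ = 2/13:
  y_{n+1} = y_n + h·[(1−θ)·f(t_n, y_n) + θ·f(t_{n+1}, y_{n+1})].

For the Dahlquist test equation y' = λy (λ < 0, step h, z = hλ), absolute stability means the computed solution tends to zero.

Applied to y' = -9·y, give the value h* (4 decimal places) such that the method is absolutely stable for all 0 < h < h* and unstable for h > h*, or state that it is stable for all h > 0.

Set f=λy, z=hλ:
  y_{n+1} = y_n + z·[11/13·y_n + 2/13·y_{n+1}] ⇒ (1 − 2/13z)y_{n+1} = (1 + 11/13z)y_n
  Hence R(z) = (1 + 11/13z)/(1 − 2/13z).

Need |R(x)|<1, x<0.
x=-0.87: |R|=0.2327
R=−1: 1+11/13x = −1+2/13x ⇒ -9/13x=2 ⇒ x=2/(-9/13)=-2.8889
Confirm numerically:
  x=-2.769: |R|=0.94180 <1
  x=-2.235: |R|=0.66314 <1
  x=-1.881: |R|=0.45884 <1
  x=-1.549: |R|=0.25090 <1
  x=-3.458: |R|=1.25718 >1
  x=-3.106: |R|=1.10171 >1
  x=-3.068: |R|=1.08424 >1
So |R|<1 on (-2.8889, 0).

(-2.8889,0); λ=-9 ⇒ h* = (26/9)/9 = 0.3210.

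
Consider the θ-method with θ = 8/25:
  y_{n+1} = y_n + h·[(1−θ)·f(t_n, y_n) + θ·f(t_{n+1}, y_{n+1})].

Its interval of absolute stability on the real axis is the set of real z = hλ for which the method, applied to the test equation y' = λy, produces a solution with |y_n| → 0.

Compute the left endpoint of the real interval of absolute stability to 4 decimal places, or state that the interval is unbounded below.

Set f=λy, z=hλ:
  y_{n+1} = y_n + z·[17/25·y_n + 8/25·y_{n+1}] ⇒ (1 − 8/25z)y_{n+1} = (1 + 17/25z)y_n
  ⇒ R(z) = (1 + 17/25z)/(1 − 8/25z).

Boundary: |R(x)|=1, x<0.
x=-1.77: |R|=0.1300
R=−1: 1+17/25x = −1+8/25x ⇒ -9/25x=2 ⇒ x=2/(-9/25)=-5.5556
Confirm numerically:
  x=-5.454: |R|=0.98668 <1
  x=-5.195: |R|=0.95125 <1
  x=-4.932: |R|=0.91293 <1
  x=-5.669: |R|=1.01451 >1
  x=-5.658: |R|=1.01312 >1
So |R|<1 on (-5.5556, 0).

left endpoint -5.5556.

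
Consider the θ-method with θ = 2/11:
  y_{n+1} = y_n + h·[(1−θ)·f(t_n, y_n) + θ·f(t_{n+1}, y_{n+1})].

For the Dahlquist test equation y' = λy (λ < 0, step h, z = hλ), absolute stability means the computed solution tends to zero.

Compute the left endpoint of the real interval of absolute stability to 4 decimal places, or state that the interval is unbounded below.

With y'=λy (z=hλ):
  y_{n+1} = y_n + z·[9/11·y_n + 2/11·y_{n+1}] ⇒ (1 − 2/11z)y_{n+1} = (1 + 9/11z)y_n
  Hence R(z) = (1 + 9/11z)/(1 − 2/11z).

Boundary: |R(x)|=1, x<0.
x=-0.78: |R|=0.3169
R=−1: 1+9/11x = −1+2/11x ⇒ -7/11x=2 ⇒ x=2/(-7/11)=-3.1429
Confirm numerically:
  x=-2.974: |R|=0.93026 <1
  x=-1.753: |R|=0.32931 <1
  x=-1.547: |R|=0.20739 <1
  x=-3.246: |R|=1.04128 >1
  x=-3.213: |R|=1.02818 >1
So |R|<1 on (-3.1429, 0).

z* = -3.1429.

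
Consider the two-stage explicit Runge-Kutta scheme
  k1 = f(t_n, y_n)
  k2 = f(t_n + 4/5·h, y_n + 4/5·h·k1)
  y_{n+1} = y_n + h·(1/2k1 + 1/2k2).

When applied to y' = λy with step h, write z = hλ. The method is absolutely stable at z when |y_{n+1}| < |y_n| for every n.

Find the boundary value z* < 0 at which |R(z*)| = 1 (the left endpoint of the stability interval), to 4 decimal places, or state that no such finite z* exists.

With y'=λy (z=hλ):
  k1=λy_n ⇒ h·k1=z·y_n;  k2=λ(1+4/5z)y_n ⇒ h·k2=z(1+4/5z)y_n
  y_{n+1}/y_n = 1 + 1/2z + 1/2z(1+4/5z) = 1 + z + 2/5z²
  ⇒ R(z) = 1 + z + 2/5z².

Boundary: |R(x)|=1, x<0.
x=-1.31: |R|=0.3764
R=1: x+2/5x²=0 ⇒ x=−5/2=-2.5000; min R=1−1/(4·2/5)=0.3750>−1
Confirm numerically:
  x=-2.360: |R|=0.86784 <1
  x=-1.491: |R|=0.39823 <1
  x=-1.450: |R|=0.39100 <1
  x=-1.118: |R|=0.38197 <1
  x=-3.018: |R|=1.62533 >1
  x=-2.719: |R|=1.23818 >1
  x=-2.692: |R|=1.20675 >1
Stable set (-2.5000, 0).

z* = -2.5000.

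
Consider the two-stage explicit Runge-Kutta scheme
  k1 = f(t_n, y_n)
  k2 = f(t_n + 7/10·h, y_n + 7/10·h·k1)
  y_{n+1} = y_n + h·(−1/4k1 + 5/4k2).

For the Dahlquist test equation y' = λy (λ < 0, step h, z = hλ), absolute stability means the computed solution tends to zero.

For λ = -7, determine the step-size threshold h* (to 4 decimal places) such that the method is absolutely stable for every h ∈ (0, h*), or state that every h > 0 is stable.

(-1.1429,0); λ=-7 ⇒ h* = (8/7)/7 = 0.1633.

Set f=λy, z=hλ:
  k1=λy_n ⇒ h·k1=z·y_n;  k2=λ(1+7/10z)y_n ⇒ h·k2=z(1+7/10z)y_n
  y_{n+1}/y_n = 1 − 1/4z + 5/4z(1+7/10z) = 1 + z + 7/8z²
  R(z) = 1 + z + 7/8z².

Need |R(x)|<1, x<0.
x=-1.8: |R|=2.0350
R=1: x+7/8x²=0 ⇒ x=−8/7=-1.1429; min R=1−1/(4·7/8)=0.7143>−1
Confirm numerically:
  x=-0.980: |R|=0.86035 <1
  x=-0.724: |R|=0.73465 <1
  x=-0.598: |R|=0.71490 <1
  x=-0.548: |R|=0.71477 <1
  x=-1.392: |R|=1.30346 >1
  x=-1.216: |R|=1.07782 >1
Interval (-1.1429, 0).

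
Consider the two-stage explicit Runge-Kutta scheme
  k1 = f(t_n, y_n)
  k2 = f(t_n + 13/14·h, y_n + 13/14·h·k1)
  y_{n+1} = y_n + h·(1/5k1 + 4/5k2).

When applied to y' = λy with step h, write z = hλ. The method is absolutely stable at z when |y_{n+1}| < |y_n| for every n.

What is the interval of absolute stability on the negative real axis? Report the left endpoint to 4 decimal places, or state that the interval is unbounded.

z∈(-1.3462,0).

Set f=λy, z=hλ:
  k1=λy_n ⇒ h·k1=z·y_n;  k2=λ(1+13/14z)y_n ⇒ h·k2=z(1+13/14z)y_n
  y_{n+1}/y_n = 1 + 1/5z + 4/5z(1+13/14z) = 1 + z + 26/35z²
  R(z) = 1 + z + 26/35z².

Need |R(x)|<1, x<0.
x=-0.4: |R|=0.7189
R=1: x+26/35x²=0 ⇒ x=−35/26=-1.3462; min R=1−1/(4·26/35)=0.6635>−1
Confirm numerically:
  x=-0.814: |R|=0.67821 <1
  x=-0.729: |R|=0.66578 <1
  x=-0.574: |R|=0.67075 <1
  x=-1.831: |R|=1.65947 >1
  x=-1.639: |R|=1.35655 >1
Stable set (-1.3462, 0).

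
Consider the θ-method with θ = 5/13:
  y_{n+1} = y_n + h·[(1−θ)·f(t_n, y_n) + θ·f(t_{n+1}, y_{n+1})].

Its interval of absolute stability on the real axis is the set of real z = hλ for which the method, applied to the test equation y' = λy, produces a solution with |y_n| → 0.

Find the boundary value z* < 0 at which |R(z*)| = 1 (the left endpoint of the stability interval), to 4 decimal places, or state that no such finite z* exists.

On y'=λy, z=hλ:
  y_{n+1} = y_n + z·[8/13·y_n + 5/13·y_{n+1}] ⇒ (1 − 5/13z)y_{n+1} = (1 + 8/13z)y_n
  Hence R(z) = (1 + 8/13z)/(1 − 5/13z).

Boundary: |R(x)|=1, x<0.
x=-0.35: |R|=0.6915
R=−1: 1+8/13x = −1+5/13x ⇒ -3/13x=2 ⇒ x=2/(-3/13)=-8.6667
Confirm numerically:
  x=-4.974: |R|=0.70747 <1
  x=-4.431: |R|=0.63854 <1
  x=-3.678: |R|=0.52322 <1
  x=-9.209: |R|=1.02756 >1
  x=-8.927: |R|=1.01355 >1
  x=-8.748: |R|=1.00430 >1
So |R|<1 on (-8.6667, 0).

left endpoint -8.6667.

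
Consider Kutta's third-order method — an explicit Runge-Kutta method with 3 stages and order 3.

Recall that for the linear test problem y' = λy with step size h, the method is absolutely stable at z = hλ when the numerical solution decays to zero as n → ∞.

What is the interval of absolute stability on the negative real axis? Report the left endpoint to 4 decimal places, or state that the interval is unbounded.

Test eqn y'=λy, z=hλ:
  order 3, 3-stage ⇒ R(z)=1+z+z^2/2+z^3/6
  (e.g. R(-0.73)=0.47161, |R|=0.47161)

Boundary: |R(x)|=1, x<0.
x=-0.73: |R|=0.4716
|R(-2.86)|=1.6691 |R(-2.81)|=1.5600 |R(-0.68)|=0.4988
Bisect:
  x_lo=-3.0621 |R|=2.1590  x_hi=-0.1512 |R|=0.8597
  mid=-1.60663 |R|=0.00719 →hi
  mid=-2.33435 |R|=0.72980 →hi
  mid=-2.69820 |R|=1.33201 →lo
  mid=-2.51628 |R|=1.00581 →lo
  mid=-2.42531 |R|=0.86191 →hi
  mid=-2.47079 |R|=0.93234 →hi
  mid=-2.49353 |R|=0.96869 →hi
  ...
  [-2.51290,-2.51272] ⇒ x*=-2.5127
Stable set (-2.5127, 0).

z∈(-2.5127,0).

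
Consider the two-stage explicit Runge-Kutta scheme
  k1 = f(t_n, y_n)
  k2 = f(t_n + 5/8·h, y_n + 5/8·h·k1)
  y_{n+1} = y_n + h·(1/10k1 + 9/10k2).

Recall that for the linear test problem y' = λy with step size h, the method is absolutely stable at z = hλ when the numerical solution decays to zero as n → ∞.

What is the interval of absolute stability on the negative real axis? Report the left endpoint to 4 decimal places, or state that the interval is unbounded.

On y'=λy, z=hλ:
  k1=λy_n ⇒ h·k1=z·y_n;  k2=λ(1+5/8z)y_n ⇒ h·k2=z(1+5/8z)y_n
  y_{n+1}/y_n = 1 + 1/10z + 9/10z(1+5/8z) = 1 + z + 9/16z²
  Hence R(z) = 1 + z + 9/16z².

Solve |R(x)|<1 on ℝ⁻.
x=-1.75: |R|=0.9727
R=1: x+9/16x²=0 ⇒ x=−16/9=-1.7778; min R=1−1/(4·9/16)=0.5556>−1
Confirm numerically:
  x=-1.469: |R|=0.74485 <1
  x=-1.376: |R|=0.68902 <1
  x=-1.049: |R|=0.56998 <1
  x=-2.259: |R|=1.61148 >1
  x=-2.166: |R|=1.47300 >1
  x=-1.826: |R|=1.04953 >1
Interval (-1.7778, 0).

(-1.7778, 0).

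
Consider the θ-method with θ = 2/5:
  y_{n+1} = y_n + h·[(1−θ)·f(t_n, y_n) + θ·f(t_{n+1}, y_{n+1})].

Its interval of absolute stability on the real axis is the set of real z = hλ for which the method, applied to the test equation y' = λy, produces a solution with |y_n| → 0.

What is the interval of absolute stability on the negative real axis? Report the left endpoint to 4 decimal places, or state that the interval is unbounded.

Test eqn y'=λy, z=hλ:
  y_{n+1} = y_n + z·[3/5·y_n + 2/5·y_{n+1}] ⇒ (1 − 2/5z)y_{n+1} = (1 + 3/5z)y_n
  ⇒ R(z) = (1 + 3/5z)/(1 − 2/5z).

Boundary: |R(x)|=1, x<0.
x=-1.33: |R|=0.1319
R=−1: 1+3/5x = −1+2/5x ⇒ -1/5x=2 ⇒ x=2/(-1/5)=-10.0000
Confirm numerically:
  x=-9.741: |R|=0.98942 <1
  x=-9.290: |R|=0.96989 <1
  x=-6.332: |R|=0.79235 <1
  x=-10.366: |R|=1.01422 >1
  x=-10.028: |R|=1.00112 >1
So |R|<1 on (-10.0000, 0).

z∈(-10.0000,0).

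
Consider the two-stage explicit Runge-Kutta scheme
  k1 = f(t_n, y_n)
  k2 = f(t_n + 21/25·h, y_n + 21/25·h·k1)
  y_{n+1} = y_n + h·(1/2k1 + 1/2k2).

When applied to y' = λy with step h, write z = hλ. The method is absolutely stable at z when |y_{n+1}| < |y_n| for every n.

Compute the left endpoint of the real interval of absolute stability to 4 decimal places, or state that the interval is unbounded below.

z* = -2.3810.

On y'=λy, z=hλ:
  k1=λy_n ⇒ h·k1=z·y_n;  k2=λ(1+21/25z)y_n ⇒ h·k2=z(1+21/25z)y_n
  y_{n+1}/y_n = 1 + 1/2z + 1/2z(1+21/25z) = 1 + z + 21/50z²
  Hence R(z) = 1 + z + 21/50z².

Solve |R(x)|<1 on ℝ⁻.
x=-0.43: |R|=0.6477
R=1: x+21/50x²=0 ⇒ x=−50/21=-2.3810; min R=1−1/(4·21/50)=0.4048>−1
Confirm numerically:
  x=-2.047: |R|=0.71289 <1
  x=-1.710: |R|=0.51812 <1
  x=-1.687: |R|=0.50831 <1
  x=-2.937: |R|=1.68591 >1
  x=-2.526: |R|=1.15388 >1
  x=-2.504: |R|=1.12941 >1
So |R|<1 on (-2.3810, 0).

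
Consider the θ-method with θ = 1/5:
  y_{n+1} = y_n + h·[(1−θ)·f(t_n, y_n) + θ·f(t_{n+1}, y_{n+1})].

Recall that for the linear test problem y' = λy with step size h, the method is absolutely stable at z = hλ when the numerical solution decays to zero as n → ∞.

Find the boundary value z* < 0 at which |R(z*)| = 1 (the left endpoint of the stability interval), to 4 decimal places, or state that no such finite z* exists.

Test eqn y'=λy, z=hλ:
  y_{n+1} = y_n + z·[4/5·y_n + 1/5·y_{n+1}] ⇒ (1 − 1/5z)y_{n+1} = (1 + 4/5z)y_n
  so R(z) = (1 + 4/5z)/(1 − 1/5z).

Need |R(x)|<1, x<0.
x=-1.34: |R|=0.0568
R=−1: 1+4/5x = −1+1/5x ⇒ -3/5x=2 ⇒ x=2/(-3/5)=-3.3333
Confirm numerically:
  x=-2.440: |R|=0.63978 <1
  x=-1.956: |R|=0.40598 <1
  x=-1.686: |R|=0.26084 <1
  x=-1.405: |R|=0.09680 <1
  x=-3.633: |R|=1.10414 >1
  x=-3.627: |R|=1.10212 >1
So |R|<1 on (-3.3333, 0).

z* = -3.3333.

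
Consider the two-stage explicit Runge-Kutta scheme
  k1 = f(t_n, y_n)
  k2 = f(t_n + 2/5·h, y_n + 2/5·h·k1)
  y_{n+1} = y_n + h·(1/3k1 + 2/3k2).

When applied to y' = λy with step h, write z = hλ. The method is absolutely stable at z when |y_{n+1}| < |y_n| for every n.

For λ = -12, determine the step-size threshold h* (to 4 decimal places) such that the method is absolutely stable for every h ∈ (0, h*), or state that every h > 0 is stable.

On y'=λy, z=hλ:
  k1=λy_n ⇒ h·k1=z·y_n;  k2=λ(1+2/5z)y_n ⇒ h·k2=z(1+2/5z)y_n
  y_{n+1}/y_n = 1 + 1/3z + 2/3z(1+2/5z) = 1 + z + 4/15z²
  so R(z) = 1 + z + 4/15z².

Boundary: |R(x)|=1, x<0.
x=-1.39: |R|=0.1252
R=1: x+4/15x²=0 ⇒ x=−15/4=-3.7500; min R=1−1/(4·4/15)=0.0625>−1
Confirm numerically:
  x=-3.548: |R|=0.80888 <1
  x=-1.977: |R|=0.06527 <1
  x=-1.596: |R|=0.08326 <1
  x=-4.291: |R|=1.61905 >1
  x=-3.895: |R|=1.15061 >1
So |R|<1 on (-3.7500, 0).

(-3.7500,0); λ=-12 ⇒ h* = (15/4)/12 = 0.3125.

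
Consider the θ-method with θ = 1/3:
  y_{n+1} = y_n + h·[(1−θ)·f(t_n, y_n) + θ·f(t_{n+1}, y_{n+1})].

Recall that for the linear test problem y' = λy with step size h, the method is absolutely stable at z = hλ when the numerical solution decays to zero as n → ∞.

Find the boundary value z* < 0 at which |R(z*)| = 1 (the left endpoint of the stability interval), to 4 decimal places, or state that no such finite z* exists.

left endpoint -6.0000.

On y'=λy, z=hλ:
  y_{n+1} = y_n + z·[2/3·y_n + 1/3·y_{n+1}] ⇒ (1 − 1/3z)y_{n+1} = (1 + 2/3z)y_n
  so R(z) = (1 + 2/3z)/(1 − 1/3z).

Boundary: |R(x)|=1, x<0.
x=-0.98: |R|=0.2613
R=−1: 1+2/3x = −1+1/3x ⇒ -1/3x=2 ⇒ x=2/(-1/3)=-6.0000
Confirm numerically:
  x=-4.483: |R|=0.79727 <1
  x=-3.590: |R|=0.63429 <1
  x=-2.821: |R|=0.45387 <1
  x=-2.770: |R|=0.44021 <1
  x=-6.121: |R|=1.01327 >1
  x=-6.117: |R|=1.01283 >1
Stable set (-6.0000, 0).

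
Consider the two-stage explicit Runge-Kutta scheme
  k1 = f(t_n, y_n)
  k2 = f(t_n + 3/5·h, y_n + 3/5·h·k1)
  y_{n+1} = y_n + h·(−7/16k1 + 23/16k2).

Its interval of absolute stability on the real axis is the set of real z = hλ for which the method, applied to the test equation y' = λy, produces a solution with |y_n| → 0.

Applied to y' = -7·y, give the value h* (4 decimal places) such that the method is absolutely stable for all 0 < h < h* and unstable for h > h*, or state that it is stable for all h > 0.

Set f=λy, z=hλ:
  k1=λy_n ⇒ h·k1=z·y_n;  k2=λ(1+3/5z)y_n ⇒ h·k2=z(1+3/5z)y_n
  y_{n+1}/y_n = 1 − 7/16z + 23/16z(1+3/5z) = 1 + z + 69/80z²
  Hence R(z) = 1 + z + 69/80z².

Boundary: |R(x)|=1, x<0.
x=-0.5: |R|=0.7156
R=1: x+69/80x²=0 ⇒ x=−80/69=-1.1594; min R=1−1/(4·69/80)=0.7101>−1
Confirm numerically:
  x=-0.936: |R|=0.81963 <1
  x=-0.888: |R|=0.79212 <1
  x=-0.491: |R|=0.71693 <1
  x=-1.582: |R|=1.57660 >1
  x=-1.492: |R|=1.42798 >1
  x=-1.298: |R|=1.15514 >1
So |R|<1 on (-1.1594, 0).

(-1.1594,0); λ=-7 ⇒ h* = (80/69)/7 = 0.1656.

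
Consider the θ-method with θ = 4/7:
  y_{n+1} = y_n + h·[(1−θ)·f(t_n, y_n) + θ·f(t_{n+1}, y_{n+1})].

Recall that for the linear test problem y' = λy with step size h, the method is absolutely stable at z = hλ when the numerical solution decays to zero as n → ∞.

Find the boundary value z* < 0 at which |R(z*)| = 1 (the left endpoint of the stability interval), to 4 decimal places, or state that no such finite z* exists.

unbounded; (−∞, 0).

Test eqn y'=λy, z=hλ:
  y_{n+1} = y_n + z·[3/7·y_n + 4/7·y_{n+1}] ⇒ (1 − 4/7z)y_{n+1} = (1 + 3/7z)y_n
  Hence R(z) = (1 + 3/7z)/(1 − 4/7z).

Need |R(x)|<1, x<0.
x=-1.35: |R|=0.2379
x=-2: |R|=0.0667
x=-10: |R|=0.4894
x=-100: |R|=0.7199
θ=4/7≥1/2 ⇒ |1+3/7x|<|1−4/7x| ∀x<0 ⇒ interval (−∞,0).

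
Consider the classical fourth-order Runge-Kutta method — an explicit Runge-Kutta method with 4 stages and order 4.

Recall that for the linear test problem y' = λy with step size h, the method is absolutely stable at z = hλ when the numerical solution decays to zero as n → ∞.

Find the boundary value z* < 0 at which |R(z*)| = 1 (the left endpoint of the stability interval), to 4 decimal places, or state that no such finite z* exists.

Test eqn y'=λy, z=hλ:
  order 4, 4-stage ⇒ R(z)=1+z+z^2/2+z^3/6+z^4/24
  (e.g. R(-1.29)=0.29965, |R|=0.29965)

Solve |R(x)|<1 on ℝ⁻.
x=-1.29: |R|=0.2997
|R(-1.9)|=0.3048 |R(-0.97)|=0.3852 |R(-0.92)|=0.4033
Bisect:
  x_lo=-3.5013 |R|=2.7364  x_hi=-0.2725 |R|=0.7615
  mid=-1.88690 |R|=0.30179 →hi
  mid=-2.69411 |R|=0.87100 →hi
  mid=-3.09771 |R|=1.58268 →lo
  mid=-2.89591 |R|=1.17999 →lo
  mid=-2.79501 |R|=1.01475 →lo
  mid=-2.74456 |R|=0.94030 →hi
  mid=-2.76978 |R|=0.97687 →hi
  mid=-2.78240 |R|=0.99564 →hi
  mid=-2.78870 |R|=1.00515 →lo
  mid=-2.78555 |R|=1.00039 →lo
  ...
  [-2.78535,-2.78516] ⇒ x*=-2.7853
Stable set (-2.7853, 0).

z* = -2.7853.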